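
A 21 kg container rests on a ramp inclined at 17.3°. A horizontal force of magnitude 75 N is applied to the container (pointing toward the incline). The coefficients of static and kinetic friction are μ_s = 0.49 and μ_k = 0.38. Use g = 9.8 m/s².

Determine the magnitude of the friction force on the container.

Normal direction: N = m g cos θ + P sin θ = 218.8 N.
Along the incline, the net driving force (taking up-slope positive) is P cos θ − m g sin θ = 71.61 − 61.2 = 10.41 N, so equilibrium requires friction f = -10.41 N (down-slope).
The limit of static friction is μ_s N = 107.2 N.
Since 10.41 N is within the 107.2 N limit, the container stays put and friction is exactly 10.4 N.

f ≈ 10.4 N (down the incline)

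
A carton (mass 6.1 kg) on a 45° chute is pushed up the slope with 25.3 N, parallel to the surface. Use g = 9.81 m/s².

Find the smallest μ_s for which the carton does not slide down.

μ_s,min ≈ 0.402

N = m g cos θ = 42.31 N.
Friction must make up the shortfall along the incline: f = m g sin θ − P = 42.31 − 25.3 = 17.01 N.
At the threshold f = μ_s N, so μ_s,min = 17.01/42.31 = 0.402.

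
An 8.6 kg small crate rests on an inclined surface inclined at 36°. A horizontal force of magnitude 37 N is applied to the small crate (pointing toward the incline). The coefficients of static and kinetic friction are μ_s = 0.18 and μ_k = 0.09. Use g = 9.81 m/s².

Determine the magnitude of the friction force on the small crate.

f ≈ 8.1 N (up the incline)

Resolve perpendicular to the incline: N = m g cos θ + P sin θ = 8.6×9.81×cos 36° + 37×sin 36° = 90 N.
Along the incline, the net driving force (taking up-slope positive) is P cos θ − m g sin θ = 29.93 − 49.59 = -19.66 N, so equilibrium requires friction f = 19.66 N (up-slope).
The limit of static friction is μ_s N = 16.2 N.
The required 19.66 N exceeds the static limit, so the small crate slides down-slope and f = μ_k N = 0.09×90 = 8.1 N.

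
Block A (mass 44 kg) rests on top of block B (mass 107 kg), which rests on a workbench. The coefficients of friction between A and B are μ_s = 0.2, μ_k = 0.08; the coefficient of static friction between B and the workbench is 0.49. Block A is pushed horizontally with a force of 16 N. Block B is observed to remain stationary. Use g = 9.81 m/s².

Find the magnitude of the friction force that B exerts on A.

f ≈ 16 N

Between the blocks, N₁ = m_A g = 431.6 N.
Maximum static friction on A from B: μ_s N₁ = 0.2×431.6 = 86.33 N.
Since P = 16 N ≤ 86.33 N, A does not slip on B; friction on A equals P = 16 N.
B experiences an equal 16 N forward from A (third law). B is in equilibrium, so the floor supplies f₂ = 16 N of static friction (limit μ_s(m_A+m_B)g = 725.8 N, not exceeded).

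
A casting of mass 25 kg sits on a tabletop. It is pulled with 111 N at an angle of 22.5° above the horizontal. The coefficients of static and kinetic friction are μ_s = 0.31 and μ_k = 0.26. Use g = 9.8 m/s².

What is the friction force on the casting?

f ≈ 52.7 N

N = m g − P sin α = 245 − 111×sin 22.5° = 202.5 N.
The horizontal driving force is P cos α = 102.6 N, so equilibrium needs friction f = 102.6 N.
The static-friction limit is μ_s N = 62.78 N.
102.6 > 62.78 N → the casting slides; f = μ_k N = 0.26×202.5 = 52.7 N.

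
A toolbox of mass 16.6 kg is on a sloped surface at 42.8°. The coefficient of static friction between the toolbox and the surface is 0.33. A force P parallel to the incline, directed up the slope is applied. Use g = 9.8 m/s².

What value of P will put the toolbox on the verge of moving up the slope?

P ≈ 150 N

At impending motion up the slope, friction acts down-slope at its limit: f = μ_s N.
P is parallel to the surface, so N = m g cos θ = 119 N.
Along the incline: P = m g sin θ + μ_s N = 111 + 0.33×119 = 150 N.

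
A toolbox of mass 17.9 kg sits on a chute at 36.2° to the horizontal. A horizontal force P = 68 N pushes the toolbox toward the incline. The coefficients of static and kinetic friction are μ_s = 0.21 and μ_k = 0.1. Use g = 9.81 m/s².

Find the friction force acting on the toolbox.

f ≈ 18.2 N (up the incline)

Resolve perpendicular to the incline: N = m g cos θ + P sin θ = 17.9×9.81×cos 36.2° + 68×sin 36.2° = 181.9 N.
Along the incline, the net driving force (taking up-slope positive) is P cos θ − m g sin θ = 54.87 − 103.7 = -48.84 N, so equilibrium requires friction f = 48.84 N (up-slope).
The limit of static friction is μ_s N = 38.19 N.
The required 48.84 N exceeds the static limit, so the toolbox slides down-slope and f = μ_k N = 0.1×181.9 = 18.2 N.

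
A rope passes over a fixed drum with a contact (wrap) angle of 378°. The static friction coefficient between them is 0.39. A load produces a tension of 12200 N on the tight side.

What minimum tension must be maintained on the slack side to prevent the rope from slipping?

Capstan equation at impending slip: T_tight/T_slack = e^{μβ}.
β = 378° = 6.597 rad; e^{μβ} = e^{0.39×6.597} = 13.1.
T_slack = T_tight / e^{μβ} = 12200 / 13.1 = 931 N.

T_min ≈ 931 N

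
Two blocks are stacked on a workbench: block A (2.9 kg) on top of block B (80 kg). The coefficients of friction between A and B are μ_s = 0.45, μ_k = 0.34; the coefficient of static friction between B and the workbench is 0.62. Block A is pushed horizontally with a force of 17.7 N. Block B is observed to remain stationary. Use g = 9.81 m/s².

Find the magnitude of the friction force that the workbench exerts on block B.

f ≈ 9.67 N

Normal force at the A–B interface: N₁ = m_A g = 28.45 N.
Maximum static friction on A from B: μ_s N₁ = 0.45×28.45 = 12.8 N.
Since P = 17.7 N > 12.8 N, A slides on B; the A–B friction is kinetic: f₁ = μ_k N₁ = 0.34×28.45 = 9.67 N.
By Newton's third law B feels 9.67 N forward from A. With B stationary, the floor's static friction on B balances it: f₂ = 9.67 N (well within μ_s(m_A+m_B)g = 504.2 N).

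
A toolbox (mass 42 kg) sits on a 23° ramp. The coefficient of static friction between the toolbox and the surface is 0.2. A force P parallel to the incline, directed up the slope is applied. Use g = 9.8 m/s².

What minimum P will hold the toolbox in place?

P_min ≈ 85 N

The toolbox tends to slide down (tan θ > μ_s), so at the point of impending slip friction acts up-slope at its limit: f = μ_s N.
P is parallel to the surface, so N = m g cos θ = 379 N.
Along the incline: P + μ_s N = m g sin θ, so P = 161 − 0.2×379 = 85 N.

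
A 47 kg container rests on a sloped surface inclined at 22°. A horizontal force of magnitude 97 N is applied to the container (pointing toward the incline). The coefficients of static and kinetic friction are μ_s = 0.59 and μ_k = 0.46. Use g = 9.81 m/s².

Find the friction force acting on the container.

f ≈ 82.8 N (up the incline)

Normal direction: N = m g cos θ + P sin θ = 463.8 N.
Along the incline, the net driving force (taking up-slope positive) is P cos θ − m g sin θ = 89.94 − 172.7 = -82.78 N, so equilibrium requires friction f = 82.78 N (up-slope).
Maximum static friction: μ_s N = 0.59 × 463.8 = 273.7 N.
Since 82.78 N is within the 273.7 N limit, the container stays put and friction is exactly 82.8 N.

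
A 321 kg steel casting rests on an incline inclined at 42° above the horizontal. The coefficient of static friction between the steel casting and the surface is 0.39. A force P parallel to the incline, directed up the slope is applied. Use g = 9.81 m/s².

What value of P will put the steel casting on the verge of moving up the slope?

At impending motion up the slope, friction acts down-slope at its limit: f = μ_s N.
P is parallel to the surface, so N = m g cos θ = 2340 N.
Along the incline: P = m g sin θ + μ_s N = 2110 + 0.39×2340 = 3020 N.

P ≈ 3020 N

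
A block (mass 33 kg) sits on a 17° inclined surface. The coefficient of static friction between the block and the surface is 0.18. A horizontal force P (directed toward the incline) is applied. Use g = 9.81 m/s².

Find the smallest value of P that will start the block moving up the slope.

P ≈ 166 N

At impending motion up the slope, friction acts down-slope at its limit: f = μ_s N.
Perpendicular to the incline: N = m g cos θ + P sin θ.
Along the incline: P cos θ = m g sin θ + μ_s N = m g sin θ + μ_s (m g cos θ + P sin θ).
Solving, P (cos θ − μ_s sin θ) = m g (sin θ + μ_s cos θ), so P = 33×9.81×(sin 17° + 0.18 cos 17°)/(cos 17° − 0.18 sin 17°) = 324×0.4645/0.9037 = 166 N.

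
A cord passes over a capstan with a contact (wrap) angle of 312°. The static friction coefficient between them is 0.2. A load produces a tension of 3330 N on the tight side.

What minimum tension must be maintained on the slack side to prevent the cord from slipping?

Capstan equation at impending slip: T_tight/T_slack = e^{μβ}.
β = 312° = 5.445 rad; e^{μβ} = e^{0.2×5.445} = 2.972.
T_slack = T_tight / e^{μβ} = 3330 / 2.972 = 1120 N.

T_min ≈ 1120 N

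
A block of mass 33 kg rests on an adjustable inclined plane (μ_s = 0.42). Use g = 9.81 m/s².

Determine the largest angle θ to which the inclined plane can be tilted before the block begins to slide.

θ_max ≈ 22.8°

At the slip threshold, m g sin θ = μ_s · m g cos θ, so tan θ = μ_s.
θ_max = arctan(0.42) = 22.8°.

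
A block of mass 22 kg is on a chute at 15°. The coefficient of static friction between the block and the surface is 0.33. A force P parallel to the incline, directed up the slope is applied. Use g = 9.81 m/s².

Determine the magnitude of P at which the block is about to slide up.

At impending motion up the slope, friction acts down-slope at its limit: f = μ_s N.
P is parallel to the surface, so N = m g cos θ = 208 N.
Along the incline: P = m g sin θ + μ_s N = 55.9 + 0.33×208 = 125 N.

P ≈ 125 N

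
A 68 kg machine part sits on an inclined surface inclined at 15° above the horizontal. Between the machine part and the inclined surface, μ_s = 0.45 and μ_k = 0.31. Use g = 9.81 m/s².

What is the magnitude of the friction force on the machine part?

Normal force: N = m g cos θ = 68 × 9.81 × cos 15° = 644.3 N.
Along the slope the weight component is m g sin θ = 172.7 N; friction must supply exactly this, acting up-slope.
The static-friction ceiling is μ_s N = 0.45 × 644.3 = 290 N.
Since |172.7| ≤ 290 N, no slip — friction simply equals what equilibrium demands.

f ≈ 173 N (up the incline)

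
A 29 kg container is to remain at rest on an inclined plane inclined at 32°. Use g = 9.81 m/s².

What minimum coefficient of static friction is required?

μ_s,min ≈ 0.625

At the slip threshold m g sin θ = μ_s m g cos θ, so μ_s,min = tan θ.
μ_s,min = tan 32° = 0.625.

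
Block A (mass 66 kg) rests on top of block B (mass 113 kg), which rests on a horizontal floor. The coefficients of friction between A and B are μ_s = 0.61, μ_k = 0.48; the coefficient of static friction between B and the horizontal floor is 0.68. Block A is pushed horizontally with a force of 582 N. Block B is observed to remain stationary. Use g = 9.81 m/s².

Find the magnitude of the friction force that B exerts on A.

f ≈ 311 N

Normal force at the A–B interface: N₁ = m_A g = 647.5 N.
So the A–B interface can sustain at most μ_s N₁ = 395 N of static friction.
Since P = 582 N > 395 N, A slides on B; the A–B friction is kinetic: f₁ = μ_k N₁ = 0.48×647.5 = 311 N.
B experiences an equal 311 N forward from A (third law). B is in equilibrium, so the floor supplies f₂ = 311 N of static friction (limit μ_s(m_A+m_B)g = 1194 N, not exceeded).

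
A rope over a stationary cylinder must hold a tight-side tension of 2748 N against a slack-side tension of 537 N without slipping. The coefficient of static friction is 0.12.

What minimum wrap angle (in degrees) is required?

β_min ≈ 780°

T₂/T₁ = e^{μβ} → β = ln(T₂/T₁)/μ.
β = ln(2748/537)/0.12 = 1.633/0.12 = 13.61 rad.
In degrees: β = 13.61 × 180/π = 780°.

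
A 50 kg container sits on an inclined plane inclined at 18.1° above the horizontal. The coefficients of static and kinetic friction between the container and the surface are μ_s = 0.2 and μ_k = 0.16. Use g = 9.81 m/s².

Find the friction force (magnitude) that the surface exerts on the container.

Perpendicular to the surface, N = m g cos θ = 50·9.81·cos 18.1° = 466.2 N.
Along the slope the weight component is m g sin θ = 152.4 N; friction must supply exactly this, acting up-slope.
Static friction can supply at most μ_s N = 93.25 N.
Since |152.4| > 93.25 N, static friction cannot hold it; the container slides down the incline and kinetic friction applies: f = μ_k N = 0.16 × 466.2 = 74.6 N.

f ≈ 74.6 N (up the incline)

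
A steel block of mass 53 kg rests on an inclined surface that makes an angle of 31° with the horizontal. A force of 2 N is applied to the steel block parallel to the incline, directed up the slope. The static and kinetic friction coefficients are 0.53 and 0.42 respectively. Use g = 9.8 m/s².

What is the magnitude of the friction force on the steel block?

f ≈ 187 N (up the incline)

Perpendicular to the surface, N = m g cos θ = 53·9.8·cos 31° = 445.2 N.
For equilibrium along the incline the friction force must supply f = m g sin θ − P = 267.5 − 2 = 265.5 N (positive meaning up-slope).
The static-friction ceiling is μ_s N = 0.53 × 445.2 = 236 N.
Since |265.5| > 236 N, static friction cannot hold it; the steel block slides down the incline and kinetic friction applies: f = μ_k N = 0.42 × 445.2 = 187 N.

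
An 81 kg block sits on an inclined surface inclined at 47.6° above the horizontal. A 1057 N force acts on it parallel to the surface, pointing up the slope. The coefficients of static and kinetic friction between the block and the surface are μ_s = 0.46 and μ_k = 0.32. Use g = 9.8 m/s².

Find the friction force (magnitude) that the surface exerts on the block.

Normal force: N = m g cos θ = 81 × 9.8 × cos 47.6° = 535.3 N.
The friction needed for equilibrium is m g sin θ − P = 586.2 − 1057 = -470.8 N, measured positive up-slope.
Maximum static friction available: μ_s N = 0.46 × 535.3 = 246.2 N.
Since |-470.8| > 246.2 N, static friction cannot hold it; the block slides up the incline and kinetic friction applies: f = μ_k N = 0.32 × 535.3 = 171 N.

f ≈ 171 N (down the incline)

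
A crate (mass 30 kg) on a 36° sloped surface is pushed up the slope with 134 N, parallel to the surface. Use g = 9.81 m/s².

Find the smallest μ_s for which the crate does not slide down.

μ_s,min ≈ 0.164

N = m g cos θ = 238.1 N.
Friction must make up the shortfall along the incline: f = m g sin θ − P = 173 − 134 = 38.99 N.
At the threshold f = μ_s N, so μ_s,min = 38.99/238.1 = 0.164.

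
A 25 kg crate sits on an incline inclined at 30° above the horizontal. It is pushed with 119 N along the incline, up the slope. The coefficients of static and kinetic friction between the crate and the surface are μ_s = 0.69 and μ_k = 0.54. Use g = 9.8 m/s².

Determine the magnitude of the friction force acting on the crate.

f ≈ 3.5 N (up the incline)

Perpendicular to the surface, N = m g cos θ = 25·9.8·cos 30° = 212.2 N.
For equilibrium along the incline the friction force must supply f = m g sin θ − P = 122.5 − 119 = 3.5 N (positive meaning up-slope).
Maximum static friction available: μ_s N = 0.69 × 212.2 = 146.4 N.
Since |3.5| ≤ 146.4 N, static friction is sufficient; f equals the required value, not μ_s N.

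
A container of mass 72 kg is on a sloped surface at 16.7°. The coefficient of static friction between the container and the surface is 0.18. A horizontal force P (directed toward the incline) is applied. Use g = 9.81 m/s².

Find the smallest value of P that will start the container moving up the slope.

P ≈ 358 N

At impending motion up the slope, friction acts down-slope at its limit: f = μ_s N.
Perpendicular to the incline: N = m g cos θ + P sin θ.
Along the incline: P cos θ = m g sin θ + μ_s N = m g sin θ + μ_s (m g cos θ + P sin θ).
Solving, P (cos θ − μ_s sin θ) = m g (sin θ + μ_s cos θ), so P = 72×9.81×(sin 16.7° + 0.18 cos 16.7°)/(cos 16.7° − 0.18 sin 16.7°) = 706×0.4598/0.9061 = 358 N.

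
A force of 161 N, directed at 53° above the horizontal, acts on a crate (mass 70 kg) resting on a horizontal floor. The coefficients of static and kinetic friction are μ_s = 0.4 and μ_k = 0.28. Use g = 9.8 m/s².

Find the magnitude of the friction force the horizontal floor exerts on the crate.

N = m g − P sin α = 686 − 161×sin 53° = 557.4 N.
For equilibrium, f = P cos α = 161×cos 53° = 96.89 N.
μ_s N = 0.4 × 557.4 = 223 N.
Since 96.89 N does not exceed the limit, the crate stays at rest and f = 96.9 N.

f ≈ 96.9 N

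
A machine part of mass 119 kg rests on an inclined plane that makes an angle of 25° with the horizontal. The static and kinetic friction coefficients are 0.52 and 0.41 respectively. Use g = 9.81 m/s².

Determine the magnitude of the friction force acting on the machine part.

f ≈ 493 N (up the incline)

The normal reaction is N = m g cos θ = 1058 N.
Along the slope the weight component is m g sin θ = 493.4 N; friction must supply exactly this, acting up-slope.
Static friction can supply at most μ_s N = 550.2 N.
Since |493.4| ≤ 550.2 N, static friction is sufficient; f equals the required value, not μ_s N.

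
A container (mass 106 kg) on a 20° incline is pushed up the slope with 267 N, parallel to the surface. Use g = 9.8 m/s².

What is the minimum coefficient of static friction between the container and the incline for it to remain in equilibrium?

N = m g cos θ = 976.2 N.
Friction must make up the shortfall along the incline: f = m g sin θ − P = 355.3 − 267 = 88.29 N.
At the threshold f = μ_s N, so μ_s,min = 88.29/976.2 = 0.0904.

μ_s,min ≈ 0.0904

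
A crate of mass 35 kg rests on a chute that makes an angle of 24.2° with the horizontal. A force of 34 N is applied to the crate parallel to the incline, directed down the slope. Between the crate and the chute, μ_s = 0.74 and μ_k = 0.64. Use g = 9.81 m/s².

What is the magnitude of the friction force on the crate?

The normal reaction is N = m g cos θ = 313.2 N.
The friction needed for equilibrium is m g sin θ + P = 140.7 + 34 = 174.7 N, measured positive up-slope.
Maximum static friction available: μ_s N = 0.74 × 313.2 = 231.8 N.
Since |174.7| ≤ 231.8 N, the crate remains in static equilibrium and friction takes exactly the required value.

f ≈ 175 N (up the incline)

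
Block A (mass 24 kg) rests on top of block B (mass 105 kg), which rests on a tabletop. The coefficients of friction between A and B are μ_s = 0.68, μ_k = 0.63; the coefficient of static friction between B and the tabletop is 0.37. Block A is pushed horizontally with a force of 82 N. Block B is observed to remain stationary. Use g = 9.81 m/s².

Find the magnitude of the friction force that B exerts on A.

f ≈ 82 N

Normal force at the A–B interface: N₁ = m_A g = 235.4 N.
Maximum static friction on A from B: μ_s N₁ = 0.68×235.4 = 160.1 N.
P = 82 N is within that limit, so A and B move together (both at rest); the A–B friction is simply f₁ = P = 82 N.
B experiences an equal 82 N forward from A (third law). B is in equilibrium, so the floor supplies f₂ = 82 N of static friction (limit μ_s(m_A+m_B)g = 468.2 N, not exceeded).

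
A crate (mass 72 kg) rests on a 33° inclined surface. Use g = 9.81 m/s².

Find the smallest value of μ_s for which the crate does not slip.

μ_s,min ≈ 0.649

At the slip threshold m g sin θ = μ_s m g cos θ, so μ_s,min = tan θ.
μ_s,min = tan 33° = 0.649.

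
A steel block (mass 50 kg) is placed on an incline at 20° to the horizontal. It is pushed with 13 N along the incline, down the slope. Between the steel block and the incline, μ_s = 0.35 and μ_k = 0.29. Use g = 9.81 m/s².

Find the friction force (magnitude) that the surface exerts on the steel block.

f ≈ 134 N (up the incline)

The normal reaction is N = m g cos θ = 460.9 N.
Parallel to the incline, ΣF = 0 gives f = m g sin θ + P = 167.8 + 13 = 180.8 N (up-slope positive).
Maximum static friction available: μ_s N = 0.35 × 460.9 = 161.3 N.
Since |180.8| > 161.3 N, static friction cannot hold it; the steel block slides down the incline and kinetic friction applies: f = μ_k N = 0.29 × 460.9 = 134 N.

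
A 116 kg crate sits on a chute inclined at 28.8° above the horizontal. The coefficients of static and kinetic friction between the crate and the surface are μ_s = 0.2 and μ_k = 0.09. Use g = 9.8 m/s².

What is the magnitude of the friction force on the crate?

f ≈ 89.7 N (up the incline)

The normal reaction is N = m g cos θ = 996.2 N.
For equilibrium along the incline, friction must balance the weight component: f = m g sin θ = 547.7 N up the slope.
Maximum static friction available: μ_s N = 0.2 × 996.2 = 199.2 N.
Since |547.7| > 199.2 N, static friction cannot hold it; the crate slides down the incline and kinetic friction applies: f = μ_k N = 0.09 × 996.2 = 89.7 N.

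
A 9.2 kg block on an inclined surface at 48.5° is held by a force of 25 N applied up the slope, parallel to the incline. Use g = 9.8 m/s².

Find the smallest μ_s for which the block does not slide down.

N = m g cos θ = 59.74 N.
Friction must make up the shortfall along the incline: f = m g sin θ − P = 67.53 − 25 = 42.53 N.
At the threshold f = μ_s N, so μ_s,min = 42.53/59.74 = 0.712.

μ_s,min ≈ 0.712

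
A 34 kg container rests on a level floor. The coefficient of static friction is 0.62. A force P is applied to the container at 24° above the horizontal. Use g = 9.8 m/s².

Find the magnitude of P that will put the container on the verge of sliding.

N = m g − P sin α (the pull lifts the container).
At impending slip, P cos α = μ_s N = μ_s (m g − P sin α).
Solving: P (cos α + μ_s sin α) = μ_s m g → P = 0.62×333/(cos 24° + 0.62 sin 24°) = 207/1.166 = 177 N.

P ≈ 177 N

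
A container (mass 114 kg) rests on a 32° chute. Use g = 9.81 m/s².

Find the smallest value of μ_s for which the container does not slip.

At the slip threshold m g sin θ = μ_s m g cos θ, so μ_s,min = tan θ.
μ_s,min = tan 32° = 0.625.

μ_s,min ≈ 0.625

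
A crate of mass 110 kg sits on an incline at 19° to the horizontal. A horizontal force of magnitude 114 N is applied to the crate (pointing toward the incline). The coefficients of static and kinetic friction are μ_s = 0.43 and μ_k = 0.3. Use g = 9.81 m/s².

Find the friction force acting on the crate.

The horizontal push has a component P sin θ into the surface, so N = m g cos θ + P sin θ = 1020 + 37.11 = 1057 N.
Parallel to the incline: P cos θ − m g sin θ = 107.8 − 351.3 = -243.5 N; the friction needed to balance this is 243.5 N acting up the slope.
The limit of static friction is μ_s N = 454.7 N.
Since 243.5 N is within the 454.7 N limit, the crate stays put and friction is exactly 244 N.

f ≈ 244 N (up the incline)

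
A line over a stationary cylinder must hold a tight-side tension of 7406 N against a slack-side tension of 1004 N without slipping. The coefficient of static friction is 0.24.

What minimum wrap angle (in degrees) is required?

T₂/T₁ = e^{μβ} → β = ln(T₂/T₁)/μ.
β = ln(7406/1004)/0.24 = 1.998/0.24 = 8.326 rad.
In degrees: β = 8.326 × 180/π = 477°.

β_min ≈ 477°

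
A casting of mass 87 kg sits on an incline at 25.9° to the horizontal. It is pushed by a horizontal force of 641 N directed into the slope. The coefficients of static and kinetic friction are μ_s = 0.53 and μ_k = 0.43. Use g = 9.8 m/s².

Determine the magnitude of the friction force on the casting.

f ≈ 204 N (down the incline)

Resolve perpendicular to the incline: N = m g cos θ + P sin θ = 87×9.8×cos 25.9° + 641×sin 25.9° = 1047 N.
Parallel to the incline: P cos θ − m g sin θ = 576.6 − 372.4 = 204.2 N; the friction needed to balance this is 204.2 N acting down the slope.
Maximum static friction: μ_s N = 0.53 × 1047 = 554.9 N.
|f_req| = 204.2 ≤ 554.9 N → the casting is in equilibrium; friction equals the required value.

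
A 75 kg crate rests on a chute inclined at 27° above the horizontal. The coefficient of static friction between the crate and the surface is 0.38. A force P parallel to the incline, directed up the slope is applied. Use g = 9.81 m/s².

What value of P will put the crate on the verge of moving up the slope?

At impending motion up the slope, friction acts down-slope at its limit: f = μ_s N.
P is parallel to the surface, so N = m g cos θ = 656 N.
Along the incline: P = m g sin θ + μ_s N = 334 + 0.38×656 = 583 N.

P ≈ 583 N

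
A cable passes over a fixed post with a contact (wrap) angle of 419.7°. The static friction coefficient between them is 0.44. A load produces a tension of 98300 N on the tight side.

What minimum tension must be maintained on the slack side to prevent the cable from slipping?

T_min ≈ 3920 N

Capstan equation at impending slip: T_tight/T_slack = e^{μβ}.
β = 419.7° = 7.325 rad; e^{μβ} = e^{0.44×7.325} = 25.1.
T_slack = T_tight / e^{μβ} = 98300 / 25.1 = 3920 N.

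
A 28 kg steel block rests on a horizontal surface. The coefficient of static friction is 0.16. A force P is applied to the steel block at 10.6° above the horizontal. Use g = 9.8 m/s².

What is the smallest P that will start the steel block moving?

N = m g − P sin α (the pull lifts the steel block).
At impending slip, P cos α = μ_s N = μ_s (m g − P sin α).
Solving: P (cos α + μ_s sin α) = μ_s m g → P = 0.16×274/(cos 10.6° + 0.16 sin 10.6°) = 43.9/1.012 = 43.4 N.

P ≈ 43.4 N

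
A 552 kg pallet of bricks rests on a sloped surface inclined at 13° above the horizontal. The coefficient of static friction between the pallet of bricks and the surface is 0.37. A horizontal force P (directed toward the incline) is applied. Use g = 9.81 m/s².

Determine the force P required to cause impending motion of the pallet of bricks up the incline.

At impending motion up the slope, friction acts down-slope at its limit: f = μ_s N.
Perpendicular to the incline: N = m g cos θ + P sin θ.
Along the incline: P cos θ = m g sin θ + μ_s N = m g sin θ + μ_s (m g cos θ + P sin θ).
Solving, P (cos θ − μ_s sin θ) = m g (sin θ + μ_s cos θ), so P = 552×9.81×(sin 13° + 0.37 cos 13°)/(cos 13° − 0.37 sin 13°) = 5420×0.5855/0.8911 = 3560 N.

P ≈ 3560 N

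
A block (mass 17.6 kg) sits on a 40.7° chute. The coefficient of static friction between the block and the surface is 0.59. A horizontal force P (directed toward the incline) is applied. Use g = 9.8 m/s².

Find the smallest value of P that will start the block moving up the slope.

At impending motion up the slope, friction acts down-slope at its limit: f = μ_s N.
Perpendicular to the incline: N = m g cos θ + P sin θ.
Along the incline: P cos θ = m g sin θ + μ_s N = m g sin θ + μ_s (m g cos θ + P sin θ).
Solving, P (cos θ − μ_s sin θ) = m g (sin θ + μ_s cos θ), so P = 17.6×9.8×(sin 40.7° + 0.59 cos 40.7°)/(cos 40.7° − 0.59 sin 40.7°) = 172×1.099/0.3734 = 508 N.

P ≈ 508 N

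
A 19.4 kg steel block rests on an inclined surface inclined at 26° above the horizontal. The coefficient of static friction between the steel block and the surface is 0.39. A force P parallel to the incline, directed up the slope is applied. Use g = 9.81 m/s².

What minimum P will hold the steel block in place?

The steel block tends to slide down (tan θ > μ_s), so at the point of impending slip friction acts up-slope at its limit: f = μ_s N.
P is parallel to the surface, so N = m g cos θ = 171 N.
Along the incline: P + μ_s N = m g sin θ, so P = 83.4 − 0.39×171 = 16.7 N.

P_min ≈ 16.7 N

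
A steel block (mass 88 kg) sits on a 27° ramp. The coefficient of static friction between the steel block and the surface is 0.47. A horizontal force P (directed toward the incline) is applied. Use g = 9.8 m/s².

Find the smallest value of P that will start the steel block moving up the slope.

At impending motion up the slope, friction acts down-slope at its limit: f = μ_s N.
Perpendicular to the incline: N = m g cos θ + P sin θ.
Along the incline: P cos θ = m g sin θ + μ_s N = m g sin θ + μ_s (m g cos θ + P sin θ).
Solving, P (cos θ − μ_s sin θ) = m g (sin θ + μ_s cos θ), so P = 88×9.8×(sin 27° + 0.47 cos 27°)/(cos 27° − 0.47 sin 27°) = 862×0.8728/0.6776 = 1110 N.

P ≈ 1110 N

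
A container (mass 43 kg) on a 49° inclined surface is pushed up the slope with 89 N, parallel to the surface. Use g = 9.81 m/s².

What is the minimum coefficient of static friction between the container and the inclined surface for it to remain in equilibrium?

μ_s,min ≈ 0.829

N = m g cos θ = 276.7 N.
Friction must make up the shortfall along the incline: f = m g sin θ − P = 318.4 − 89 = 229.4 N.
At the threshold f = μ_s N, so μ_s,min = 229.4/276.7 = 0.829.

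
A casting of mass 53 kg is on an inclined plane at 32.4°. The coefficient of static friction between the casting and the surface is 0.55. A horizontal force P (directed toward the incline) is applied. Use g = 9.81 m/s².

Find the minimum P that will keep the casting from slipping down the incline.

P_min ≈ 32.6 N

The casting tends to slide down (tan θ > μ_s), so at the point of impending slip friction acts up-slope at its limit: f = μ_s N.
Perpendicular to the incline: N = m g cos θ + P sin θ.
Along the incline: P cos θ + μ_s N = m g sin θ, i.e. P cos θ + μ_s (m g cos θ + P sin θ) = m g sin θ.
Solving, P (cos θ + μ_s sin θ) = m g (sin θ − μ_s cos θ), so P = 520×0.07145/1.139 = 32.6 N.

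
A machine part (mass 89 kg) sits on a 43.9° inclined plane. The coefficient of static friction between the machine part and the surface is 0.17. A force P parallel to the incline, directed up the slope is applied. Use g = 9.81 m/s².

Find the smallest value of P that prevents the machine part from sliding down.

P_min ≈ 498 N

The machine part tends to slide down (tan θ > μ_s), so at the point of impending slip friction acts up-slope at its limit: f = μ_s N.
P is parallel to the surface, so N = m g cos θ = 629 N.
Along the incline: P + μ_s N = m g sin θ, so P = 605 − 0.17×629 = 498 N.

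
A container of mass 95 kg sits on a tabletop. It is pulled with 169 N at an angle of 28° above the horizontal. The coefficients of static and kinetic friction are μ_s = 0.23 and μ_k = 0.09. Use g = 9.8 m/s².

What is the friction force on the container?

f ≈ 149 N

N = m g − P sin α = 931 − 169×sin 28° = 851.7 N.
The horizontal driving force is P cos α = 149.2 N, so equilibrium needs friction f = 149.2 N.
μ_s N = 0.23 × 851.7 = 195.9 N.
Since 149.2 N does not exceed the limit, the container stays at rest and f = 149 N.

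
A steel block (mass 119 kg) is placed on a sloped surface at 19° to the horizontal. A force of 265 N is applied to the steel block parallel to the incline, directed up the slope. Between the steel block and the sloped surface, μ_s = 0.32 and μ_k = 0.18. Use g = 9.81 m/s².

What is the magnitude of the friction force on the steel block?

f ≈ 115 N (up the incline)

Perpendicular to the surface, N = m g cos θ = 119·9.81·cos 19° = 1104 N.
The friction needed for equilibrium is m g sin θ − P = 380.1 − 265 = 115.1 N, measured positive up-slope.
The static-friction ceiling is μ_s N = 0.32 × 1104 = 353.2 N.
Since |115.1| ≤ 353.2 N, the steel block remains in static equilibrium and friction takes exactly the required value.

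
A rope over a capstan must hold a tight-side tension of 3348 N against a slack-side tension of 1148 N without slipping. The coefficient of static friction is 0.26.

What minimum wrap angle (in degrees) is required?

β_min ≈ 236°

T₂/T₁ = e^{μβ} → β = ln(T₂/T₁)/μ.
β = ln(3348/1148)/0.26 = 1.07/0.26 = 4.117 rad.
In degrees: β = 4.117 × 180/π = 236°.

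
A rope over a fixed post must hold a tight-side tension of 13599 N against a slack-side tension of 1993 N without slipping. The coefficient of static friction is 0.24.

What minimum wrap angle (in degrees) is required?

β_min ≈ 458°

T₂/T₁ = e^{μβ} → β = ln(T₂/T₁)/μ.
β = ln(13599/1993)/0.24 = 1.92/0.24 = 8.001 rad.
In degrees: β = 8.001 × 180/π = 458°.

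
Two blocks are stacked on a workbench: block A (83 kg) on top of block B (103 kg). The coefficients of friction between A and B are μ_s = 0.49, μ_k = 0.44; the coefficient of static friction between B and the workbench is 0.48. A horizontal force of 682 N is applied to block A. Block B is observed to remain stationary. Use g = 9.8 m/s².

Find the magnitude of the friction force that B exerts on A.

f ≈ 358 N

Between the blocks, N₁ = m_A g = 813.4 N.
Maximum static friction on A from B: μ_s N₁ = 0.49×813.4 = 398.6 N.
Since P = 682 N > 398.6 N, A slides on B; the A–B friction is kinetic: f₁ = μ_k N₁ = 0.44×813.4 = 358 N.
By Newton's third law B feels 358 N forward from A. With B stationary, the floor's static friction on B balances it: f₂ = 358 N (well within μ_s(m_A+m_B)g = 874.9 N).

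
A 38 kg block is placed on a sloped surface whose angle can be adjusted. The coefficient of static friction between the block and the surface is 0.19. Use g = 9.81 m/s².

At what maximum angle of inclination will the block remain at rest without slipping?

θ_max ≈ 10.8°

At the slip threshold, m g sin θ = μ_s · m g cos θ, so tan θ = μ_s.
θ_max = arctan(0.19) = 10.8°.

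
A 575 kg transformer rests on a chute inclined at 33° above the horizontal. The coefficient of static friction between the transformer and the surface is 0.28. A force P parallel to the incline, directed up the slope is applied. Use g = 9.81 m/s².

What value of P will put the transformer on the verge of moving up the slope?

P ≈ 4400 N

At impending motion up the slope, friction acts down-slope at its limit: f = μ_s N.
P is parallel to the surface, so N = m g cos θ = 4730 N.
Along the incline: P = m g sin θ + μ_s N = 3070 + 0.28×4730 = 4400 N.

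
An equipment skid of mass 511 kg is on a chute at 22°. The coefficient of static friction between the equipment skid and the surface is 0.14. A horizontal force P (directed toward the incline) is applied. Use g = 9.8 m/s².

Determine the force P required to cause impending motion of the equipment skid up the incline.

At impending motion up the slope, friction acts down-slope at its limit: f = μ_s N.
Perpendicular to the incline: N = m g cos θ + P sin θ.
Along the incline: P cos θ = m g sin θ + μ_s N = m g sin θ + μ_s (m g cos θ + P sin θ).
Solving, P (cos θ − μ_s sin θ) = m g (sin θ + μ_s cos θ), so P = 511×9.8×(sin 22° + 0.14 cos 22°)/(cos 22° − 0.14 sin 22°) = 5010×0.5044/0.8747 = 2890 N.

P ≈ 2890 N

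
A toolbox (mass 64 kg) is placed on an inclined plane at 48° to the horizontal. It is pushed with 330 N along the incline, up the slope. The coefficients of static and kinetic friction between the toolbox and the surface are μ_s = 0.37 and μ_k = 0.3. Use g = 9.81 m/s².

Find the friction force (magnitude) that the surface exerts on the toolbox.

Perpendicular to the surface, N = m g cos θ = 64·9.81·cos 48° = 420.1 N.
The friction needed for equilibrium is m g sin θ − P = 466.6 − 330 = 136.6 N, measured positive up-slope.
The static-friction ceiling is μ_s N = 0.37 × 420.1 = 155.4 N.
Since |136.6| ≤ 155.4 N, static friction is sufficient; f equals the required value, not μ_s N.

f ≈ 137 N (up the incline)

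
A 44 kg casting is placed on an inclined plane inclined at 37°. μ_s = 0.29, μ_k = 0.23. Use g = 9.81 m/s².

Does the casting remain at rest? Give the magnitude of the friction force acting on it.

f ≈ 79.3 N

N = m g cos θ = 345 N.
Down-slope weight component: m g sin θ = 260 N.
μ_s N = 100 N.
260 > 100 N, so it slides; kinetic friction f = μ_k N = 0.23×345 = 79.3 N.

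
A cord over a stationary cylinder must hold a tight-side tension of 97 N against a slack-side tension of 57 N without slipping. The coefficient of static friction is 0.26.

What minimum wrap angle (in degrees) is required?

β_min ≈ 117°

T₂/T₁ = e^{μβ} → β = ln(T₂/T₁)/μ.
β = ln(97/57)/0.26 = 0.5317/0.26 = 2.045 rad.
In degrees: β = 2.045 × 180/π = 117°.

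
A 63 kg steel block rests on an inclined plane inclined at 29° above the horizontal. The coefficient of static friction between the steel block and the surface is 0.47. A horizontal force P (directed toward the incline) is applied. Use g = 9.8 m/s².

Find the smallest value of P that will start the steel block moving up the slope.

At impending motion up the slope, friction acts down-slope at its limit: f = μ_s N.
Perpendicular to the incline: N = m g cos θ + P sin θ.
Along the incline: P cos θ = m g sin θ + μ_s N = m g sin θ + μ_s (m g cos θ + P sin θ).
Solving, P (cos θ − μ_s sin θ) = m g (sin θ + μ_s cos θ), so P = 63×9.8×(sin 29° + 0.47 cos 29°)/(cos 29° − 0.47 sin 29°) = 617×0.8959/0.6468 = 855 N.

P ≈ 855 N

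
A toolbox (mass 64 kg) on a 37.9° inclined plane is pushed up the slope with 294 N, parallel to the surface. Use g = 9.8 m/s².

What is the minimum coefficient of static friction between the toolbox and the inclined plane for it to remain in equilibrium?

N = m g cos θ = 494.9 N.
Friction must make up the shortfall along the incline: f = m g sin θ − P = 385.3 − 294 = 91.28 N.
At the threshold f = μ_s N, so μ_s,min = 91.28/494.9 = 0.184.

μ_s,min ≈ 0.184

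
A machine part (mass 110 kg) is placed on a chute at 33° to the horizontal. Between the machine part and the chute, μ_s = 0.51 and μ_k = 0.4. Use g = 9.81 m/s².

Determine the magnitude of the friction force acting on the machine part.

f ≈ 362 N (up the incline)

The normal reaction is N = m g cos θ = 905 N.
Along the slope the weight component is m g sin θ = 587.7 N; friction must supply exactly this, acting up-slope.
Maximum static friction available: μ_s N = 0.51 × 905 = 461.6 N.
|587.7| exceeds 461.6 N, so the machine part slips down-slope; friction is kinetic, f = μ_k N = 0.4×905 = 362 N.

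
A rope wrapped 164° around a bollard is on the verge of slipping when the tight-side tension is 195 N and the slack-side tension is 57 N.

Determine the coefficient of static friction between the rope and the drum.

T₂/T₁ = e^{μβ} → μ = ln(T₂/T₁)/β.
β = 164° = 2.862 rad.
μ = ln(195/57)/2.862 = ln(3.421)/2.862 = 0.43.

μ ≈ 0.43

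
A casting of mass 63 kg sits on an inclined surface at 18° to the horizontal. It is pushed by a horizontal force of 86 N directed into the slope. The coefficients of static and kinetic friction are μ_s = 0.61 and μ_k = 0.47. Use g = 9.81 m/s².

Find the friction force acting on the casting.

Resolve perpendicular to the incline: N = m g cos θ + P sin θ = 63×9.81×cos 18° + 86×sin 18° = 614.4 N.
Along the incline, the net driving force (taking up-slope positive) is P cos θ − m g sin θ = 81.79 − 191 = -109.2 N, so equilibrium requires friction f = 109.2 N (up-slope).
Maximum static friction: μ_s N = 0.61 × 614.4 = 374.8 N.
Since 109.2 N is within the 374.8 N limit, the casting stays put and friction is exactly 109 N.

f ≈ 109 N (up the incline)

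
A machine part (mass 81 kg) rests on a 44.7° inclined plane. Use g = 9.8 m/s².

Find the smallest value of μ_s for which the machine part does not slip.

At the slip threshold m g sin θ = μ_s m g cos θ, so μ_s,min = tan θ.
μ_s,min = tan 44.7° = 0.99.

μ_s,min ≈ 0.99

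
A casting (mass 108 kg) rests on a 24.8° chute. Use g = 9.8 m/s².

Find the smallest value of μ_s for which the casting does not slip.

μ_s,min ≈ 0.462

At the slip threshold m g sin θ = μ_s m g cos θ, so μ_s,min = tan θ.
μ_s,min = tan 24.8° = 0.462.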